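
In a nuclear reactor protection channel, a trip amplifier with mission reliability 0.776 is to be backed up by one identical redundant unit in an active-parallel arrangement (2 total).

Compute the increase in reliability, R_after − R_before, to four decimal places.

R_before = 0.776
R_after = 1 − (1 − 0.776)^2 = 0.9498
ΔR = 0.9498 − 0.776 = 0.1738

0.1738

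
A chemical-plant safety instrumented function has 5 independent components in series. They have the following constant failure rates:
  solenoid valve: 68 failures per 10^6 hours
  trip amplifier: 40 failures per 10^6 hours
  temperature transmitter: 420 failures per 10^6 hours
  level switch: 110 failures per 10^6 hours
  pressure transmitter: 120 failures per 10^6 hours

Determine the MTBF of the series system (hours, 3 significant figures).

1320

Series of exponential components: λ_sys = Σ λ_i
λ_sys = 0.000068 + 0.000040 + 0.00042 + 0.00011 + 0.00012 = 7.5800e-04 /h
MTBF = 1 / λ_sys = 1320 h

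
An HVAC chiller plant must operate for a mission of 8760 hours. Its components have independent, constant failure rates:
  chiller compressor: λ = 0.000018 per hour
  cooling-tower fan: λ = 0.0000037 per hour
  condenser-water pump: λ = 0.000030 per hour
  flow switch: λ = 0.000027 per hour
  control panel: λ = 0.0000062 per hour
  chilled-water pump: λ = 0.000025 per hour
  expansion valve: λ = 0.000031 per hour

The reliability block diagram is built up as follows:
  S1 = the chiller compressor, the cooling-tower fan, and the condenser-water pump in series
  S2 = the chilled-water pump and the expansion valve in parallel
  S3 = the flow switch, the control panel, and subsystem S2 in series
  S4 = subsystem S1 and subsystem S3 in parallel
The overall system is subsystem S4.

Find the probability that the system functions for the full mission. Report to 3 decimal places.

R(chiller compressor) = exp(−0.000018 × 8760) = 0.85412
R(cooling-tower fan) = exp(−0.0000037 × 8760) = 0.96811
R(condenser-water pump) = exp(−0.000030 × 8760) = 0.76890
R(flow switch) = exp(−0.000027 × 8760) = 0.78937
R(control panel) = exp(−0.0000062 × 8760) = 0.94714
R(chilled-water pump) = exp(−0.000025 × 8760) = 0.80332
R(expansion valve) = exp(−0.000031 × 8760) = 0.76219
Series (chiller compressor, cooling-tower fan, and condenser-water pump): 0.85412 × 0.96811 × 0.76890 = 0.63579
Parallel (chilled-water pump and expansion valve): 1 − (1 − 0.80332)(1 − 0.76219) = 0.95323
Series (flow switch, control panel, and [0.95323]): 0.78937 × 0.94714 × 0.95323 = 0.71268
Parallel ([0.63579] and [0.71268]): 1 − (1 − 0.63579)(1 − 0.71268) = 0.895

0.895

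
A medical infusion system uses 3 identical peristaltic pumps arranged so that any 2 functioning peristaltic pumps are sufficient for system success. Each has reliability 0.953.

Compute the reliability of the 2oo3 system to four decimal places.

0.9936

R = Σ_{i=2}^{3} C(3,i) p^i (1−p)^{3−i} with p = 0.953
C(3,2)·0.953^2·0.047^1 = 0.128057
C(3,3)·0.953^3·0.047^0 = 0.865523
Sum = 0.9936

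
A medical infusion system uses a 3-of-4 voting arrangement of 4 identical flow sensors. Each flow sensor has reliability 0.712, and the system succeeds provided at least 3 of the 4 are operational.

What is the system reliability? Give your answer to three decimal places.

R = Σ_{i=3}^{4} C(4,i) p^i (1−p)^{4−i} with p = 0.712
C(4,3)·0.712^3·0.288^1 = 0.41581
C(4,4)·0.712^4·0.288^0 = 0.25699
Sum = 0.673

0.673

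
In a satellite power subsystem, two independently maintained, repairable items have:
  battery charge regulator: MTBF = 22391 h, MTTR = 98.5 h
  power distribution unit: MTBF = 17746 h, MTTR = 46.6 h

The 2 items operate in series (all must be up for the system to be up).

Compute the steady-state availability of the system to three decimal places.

0.993

A(battery charge regulator) = MTBF/(MTBF+MTTR) = 22391/(22391+98.5) = 0.995620
A(power distribution unit) = MTBF/(MTBF+MTTR) = 17746/(17746+46.6) = 0.997381
Series availability: 0.995620 × 0.997381 = 0.993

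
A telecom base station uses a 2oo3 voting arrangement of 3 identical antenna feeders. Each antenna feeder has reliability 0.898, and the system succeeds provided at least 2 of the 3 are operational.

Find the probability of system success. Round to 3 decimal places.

0.971

R = Σ_{i=2}^{3} C(3,i) p^i (1−p)^{3−i} with p = 0.898
C(3,2)·0.898^2·0.102^1 = 0.24676
C(3,3)·0.898^3·0.102^0 = 0.72415
Sum = 0.971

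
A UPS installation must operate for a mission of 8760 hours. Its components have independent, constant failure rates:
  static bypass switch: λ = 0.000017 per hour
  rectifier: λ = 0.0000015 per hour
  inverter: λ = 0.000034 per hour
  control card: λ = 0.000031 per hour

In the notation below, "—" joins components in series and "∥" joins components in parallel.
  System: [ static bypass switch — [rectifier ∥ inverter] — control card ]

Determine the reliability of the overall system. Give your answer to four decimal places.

0.6545

R(static bypass switch) = exp(−0.000017 × 8760) = 0.861638
R(rectifier) = exp(−0.0000015 × 8760) = 0.986946
R(inverter) = exp(−0.000034 × 8760) = 0.742420
R(control card) = exp(−0.000031 × 8760) = 0.762190
Parallel (rectifier and inverter): 1 − (1 − 0.986946)(1 − 0.742420) = 0.996638
Series (static bypass switch, [0.996638], and control card): 0.861638 × 0.996638 × 0.762190 = 0.6545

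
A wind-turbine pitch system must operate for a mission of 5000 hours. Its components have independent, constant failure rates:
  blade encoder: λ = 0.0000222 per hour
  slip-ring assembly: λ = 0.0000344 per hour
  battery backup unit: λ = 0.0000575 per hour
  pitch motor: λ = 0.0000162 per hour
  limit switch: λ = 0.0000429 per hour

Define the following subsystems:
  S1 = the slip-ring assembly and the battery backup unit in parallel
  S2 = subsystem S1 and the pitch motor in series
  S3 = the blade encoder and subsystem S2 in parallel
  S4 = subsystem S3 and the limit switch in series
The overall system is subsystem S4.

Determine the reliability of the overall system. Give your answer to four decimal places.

R(blade encoder) = exp(−0.0000222 × 5000) = 0.894939
R(slip-ring assembly) = exp(−0.0000344 × 5000) = 0.841979
R(battery backup unit) = exp(−0.0000575 × 5000) = 0.750137
R(pitch motor) = exp(−0.0000162 × 5000) = 0.922194
R(limit switch) = exp(−0.0000429 × 5000) = 0.806945
Parallel (slip-ring assembly and battery backup unit): 1 − (1 − 0.841979)(1 − 0.750137) = 0.960516
Series ([0.960516] and pitch motor): 0.960516 × 0.922194 = 0.885782
Parallel (blade encoder and [0.885782]): 1 − (1 − 0.894939)(1 − 0.885782) = 0.988000
Series ([0.988000] and limit switch): 0.988000 × 0.806945 = 0.7973

0.7973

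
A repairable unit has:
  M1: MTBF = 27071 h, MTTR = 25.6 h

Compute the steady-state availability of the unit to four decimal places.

0.9991

A(M1) = MTBF/(MTBF+MTTR) = 27071/(27071+25.6) = 0.9991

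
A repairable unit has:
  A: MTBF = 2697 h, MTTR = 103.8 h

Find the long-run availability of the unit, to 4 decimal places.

A(A) = MTBF/(MTBF+MTTR) = 2697/(2697+103.8) = 0.9629

0.9629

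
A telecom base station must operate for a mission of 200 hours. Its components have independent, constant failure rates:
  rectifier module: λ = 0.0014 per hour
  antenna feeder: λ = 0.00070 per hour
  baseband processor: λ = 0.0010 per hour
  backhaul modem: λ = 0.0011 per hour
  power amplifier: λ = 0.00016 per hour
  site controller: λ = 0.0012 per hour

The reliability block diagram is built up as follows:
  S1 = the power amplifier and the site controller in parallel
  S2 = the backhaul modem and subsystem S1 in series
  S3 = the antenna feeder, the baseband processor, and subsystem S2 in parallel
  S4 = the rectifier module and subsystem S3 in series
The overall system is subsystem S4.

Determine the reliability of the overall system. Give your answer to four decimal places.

R(rectifier module) = exp(−0.0014 × 200) = 0.755784
R(antenna feeder) = exp(−0.00070 × 200) = 0.869358
R(baseband processor) = exp(−0.0010 × 200) = 0.818731
R(backhaul modem) = exp(−0.0011 × 200) = 0.802519
R(power amplifier) = exp(−0.00016 × 200) = 0.968507
R(site controller) = exp(−0.0012 × 200) = 0.786628
Parallel (power amplifier and site controller): 1 − (1 − 0.968507)(1 − 0.786628) = 0.993280
Series (backhaul modem and [0.993280]): 0.802519 × 0.993280 = 0.797126
Parallel (antenna feeder, baseband processor, and [0.797126]): 1 − (1 − 0.869358)(1 − 0.818731)(1 − 0.797126) = 0.995196
Series (rectifier module and [0.995196]): 0.755784 × 0.995196 = 0.7522

0.7522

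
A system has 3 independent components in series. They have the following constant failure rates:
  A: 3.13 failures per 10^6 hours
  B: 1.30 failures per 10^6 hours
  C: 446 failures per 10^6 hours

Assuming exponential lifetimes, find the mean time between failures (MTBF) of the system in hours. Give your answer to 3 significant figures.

2220

Series of exponential components: λ_sys = Σ λ_i
λ_sys = 0.00000313 + 0.00000130 + 0.000446 = 4.5043e-04 /h
MTBF = 1 / λ_sys = 2220 h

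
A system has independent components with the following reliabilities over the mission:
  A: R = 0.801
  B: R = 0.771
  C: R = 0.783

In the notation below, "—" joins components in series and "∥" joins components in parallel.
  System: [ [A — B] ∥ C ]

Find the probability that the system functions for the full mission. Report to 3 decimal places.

Series (A and B): 0.80100 × 0.77100 = 0.61757
Parallel ([0.61757] and C): 1 − (1 − 0.61757)(1 − 0.78300) = 0.917

0.917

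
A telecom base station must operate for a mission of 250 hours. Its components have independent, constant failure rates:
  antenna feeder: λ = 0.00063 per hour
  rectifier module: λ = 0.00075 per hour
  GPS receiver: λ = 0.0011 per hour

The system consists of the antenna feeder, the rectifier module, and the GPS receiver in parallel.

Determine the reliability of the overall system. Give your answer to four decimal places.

R(antenna feeder) = exp(−0.00063 × 250) = 0.854277
R(rectifier module) = exp(−0.00075 × 250) = 0.829029
R(GPS receiver) = exp(−0.0011 × 250) = 0.759572
Parallel (antenna feeder, rectifier module, and GPS receiver): 1 − (1 − 0.854277)(1 − 0.829029)(1 − 0.759572) = 0.9940

0.9940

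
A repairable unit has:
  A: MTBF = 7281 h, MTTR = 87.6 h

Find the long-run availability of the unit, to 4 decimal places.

A(A) = MTBF/(MTBF+MTTR) = 7281/(7281+87.6) = 0.9881

0.9881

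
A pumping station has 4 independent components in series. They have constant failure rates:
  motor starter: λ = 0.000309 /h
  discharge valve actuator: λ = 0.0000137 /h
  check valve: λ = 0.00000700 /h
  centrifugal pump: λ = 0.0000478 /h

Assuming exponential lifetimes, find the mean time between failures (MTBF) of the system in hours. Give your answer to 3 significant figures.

2650

Series of exponential components: λ_sys = Σ λ_i
λ_sys = 0.000309 + 0.0000137 + 0.00000700 + 0.0000478 = 3.7750e-04 /h
MTBF = 1 / λ_sys = 2650 h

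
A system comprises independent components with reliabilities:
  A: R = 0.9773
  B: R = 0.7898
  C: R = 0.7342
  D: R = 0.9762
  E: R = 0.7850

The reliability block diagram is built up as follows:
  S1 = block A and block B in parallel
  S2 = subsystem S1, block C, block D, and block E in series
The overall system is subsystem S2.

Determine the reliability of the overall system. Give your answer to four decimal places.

Parallel (A and B): 1 − (1 − 0.977300)(1 − 0.789800) = 0.995228
Series ([0.995228], C, D, and E): 0.995228 × 0.734200 × 0.976200 × 0.785000 = 0.5599

0.5599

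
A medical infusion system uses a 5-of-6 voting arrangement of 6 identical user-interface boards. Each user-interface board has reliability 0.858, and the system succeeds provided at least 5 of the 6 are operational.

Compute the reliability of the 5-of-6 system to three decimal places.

R = Σ_{i=5}^{6} C(6,i) p^i (1−p)^{6−i} with p = 0.858
C(6,5)·0.858^5·0.142^1 = 0.39616
C(6,6)·0.858^6·0.142^0 = 0.39895
Sum = 0.795

0.795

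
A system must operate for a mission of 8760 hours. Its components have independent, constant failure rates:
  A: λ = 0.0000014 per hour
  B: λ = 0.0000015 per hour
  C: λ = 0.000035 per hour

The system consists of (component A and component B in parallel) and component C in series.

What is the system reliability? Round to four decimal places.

R(A) = exp(−0.0000014 × 8760) = 0.987811
R(B) = exp(−0.0000015 × 8760) = 0.986946
R(C) = exp(−0.000035 × 8760) = 0.735945
Parallel (A and B): 1 − (1 − 0.987811)(1 − 0.986946) = 0.999841
Series ([0.999841] and C): 0.999841 × 0.735945 = 0.7358

0.7358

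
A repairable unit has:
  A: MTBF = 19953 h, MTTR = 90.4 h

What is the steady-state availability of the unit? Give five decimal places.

0.99549

A(A) = MTBF/(MTBF+MTTR) = 19953/(19953+90.4) = 0.99549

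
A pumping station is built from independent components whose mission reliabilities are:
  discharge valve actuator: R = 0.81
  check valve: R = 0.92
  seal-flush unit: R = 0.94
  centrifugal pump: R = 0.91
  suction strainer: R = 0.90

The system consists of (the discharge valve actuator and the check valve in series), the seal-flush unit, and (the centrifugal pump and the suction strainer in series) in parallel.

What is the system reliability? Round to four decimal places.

0.9972

Series (discharge valve actuator and check valve): 0.810000 × 0.920000 = 0.745200
Series (centrifugal pump and suction strainer): 0.910000 × 0.900000 = 0.819000
Parallel ([0.745200], seal-flush unit, and [0.819000]): 1 − (1 − 0.745200)(1 − 0.940000)(1 − 0.819000) = 0.9972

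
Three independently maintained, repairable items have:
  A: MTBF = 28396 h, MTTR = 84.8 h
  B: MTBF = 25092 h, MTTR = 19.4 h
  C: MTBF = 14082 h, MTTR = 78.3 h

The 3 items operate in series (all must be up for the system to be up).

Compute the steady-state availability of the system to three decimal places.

A(A) = MTBF/(MTBF+MTTR) = 28396/(28396+84.8) = 0.997023
A(B) = MTBF/(MTBF+MTTR) = 25092/(25092+19.4) = 0.999227
A(C) = MTBF/(MTBF+MTTR) = 14082/(14082+78.3) = 0.994470
Series availability: 0.997023 × 0.999227 × 0.994470 = 0.991

0.991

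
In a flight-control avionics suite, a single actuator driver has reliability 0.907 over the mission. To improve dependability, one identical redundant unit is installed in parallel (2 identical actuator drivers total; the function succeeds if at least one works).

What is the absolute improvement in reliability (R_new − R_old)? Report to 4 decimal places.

0.0844

R_before = 0.907
R_after = 1 − (1 − 0.907)^2 = 0.9914
ΔR = 0.9914 − 0.907 = 0.0844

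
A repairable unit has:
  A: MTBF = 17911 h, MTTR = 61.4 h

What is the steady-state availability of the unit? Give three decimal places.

0.997

A(A) = MTBF/(MTBF+MTTR) = 17911/(17911+61.4) = 0.997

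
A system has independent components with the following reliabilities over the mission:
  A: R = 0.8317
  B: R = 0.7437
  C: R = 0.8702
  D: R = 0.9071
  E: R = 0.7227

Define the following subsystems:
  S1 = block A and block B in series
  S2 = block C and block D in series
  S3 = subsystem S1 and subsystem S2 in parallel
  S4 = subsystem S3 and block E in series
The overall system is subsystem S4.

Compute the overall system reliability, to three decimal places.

Series (A and B): 0.83170 × 0.74370 = 0.61854
Series (C and D): 0.87020 × 0.90710 = 0.78936
Parallel ([0.61854] and [0.78936]): 1 − (1 − 0.61854)(1 − 0.78936) = 0.91965
Series ([0.91965] and E): 0.91965 × 0.72270 = 0.665

0.665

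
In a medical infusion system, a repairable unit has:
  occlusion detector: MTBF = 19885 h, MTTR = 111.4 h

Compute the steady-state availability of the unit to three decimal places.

0.994

A(occlusion detector) = MTBF/(MTBF+MTTR) = 19885/(19885+111.4) = 0.994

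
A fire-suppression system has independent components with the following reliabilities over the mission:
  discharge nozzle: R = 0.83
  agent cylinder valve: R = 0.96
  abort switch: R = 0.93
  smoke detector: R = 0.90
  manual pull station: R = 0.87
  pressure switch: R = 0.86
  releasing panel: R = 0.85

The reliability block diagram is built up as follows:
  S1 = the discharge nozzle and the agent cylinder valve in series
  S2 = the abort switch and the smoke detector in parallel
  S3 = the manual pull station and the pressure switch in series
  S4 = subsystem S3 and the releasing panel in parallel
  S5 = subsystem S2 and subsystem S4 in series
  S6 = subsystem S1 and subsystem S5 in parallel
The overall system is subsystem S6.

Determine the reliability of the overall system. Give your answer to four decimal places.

0.9910

Series (discharge nozzle and agent cylinder valve): 0.830000 × 0.960000 = 0.796800
Parallel (abort switch and smoke detector): 1 − (1 − 0.930000)(1 − 0.900000) = 0.993000
Series (manual pull station and pressure switch): 0.870000 × 0.860000 = 0.748200
Parallel ([0.748200] and releasing panel): 1 − (1 − 0.748200)(1 − 0.850000) = 0.962230
Series ([0.993000] and [0.962230]): 0.993000 × 0.962230 = 0.955494
Parallel ([0.796800] and [0.955494]): 1 − (1 − 0.796800)(1 − 0.955494) = 0.9910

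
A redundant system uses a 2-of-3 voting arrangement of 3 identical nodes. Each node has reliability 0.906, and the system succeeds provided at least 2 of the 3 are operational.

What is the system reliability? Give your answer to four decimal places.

0.9752

R = Σ_{i=2}^{3} C(3,i) p^i (1−p)^{3−i} with p = 0.906
C(3,2)·0.906^2·0.094^1 = 0.231476
C(3,3)·0.906^3·0.094^0 = 0.743677
Sum = 0.9752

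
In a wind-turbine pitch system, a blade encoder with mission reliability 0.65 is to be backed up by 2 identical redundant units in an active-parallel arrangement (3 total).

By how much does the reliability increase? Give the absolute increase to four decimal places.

R_before = 0.65
R_after = 1 − (1 − 0.65)^3 = 0.9571
ΔR = 0.9571 − 0.65 = 0.3071

0.3071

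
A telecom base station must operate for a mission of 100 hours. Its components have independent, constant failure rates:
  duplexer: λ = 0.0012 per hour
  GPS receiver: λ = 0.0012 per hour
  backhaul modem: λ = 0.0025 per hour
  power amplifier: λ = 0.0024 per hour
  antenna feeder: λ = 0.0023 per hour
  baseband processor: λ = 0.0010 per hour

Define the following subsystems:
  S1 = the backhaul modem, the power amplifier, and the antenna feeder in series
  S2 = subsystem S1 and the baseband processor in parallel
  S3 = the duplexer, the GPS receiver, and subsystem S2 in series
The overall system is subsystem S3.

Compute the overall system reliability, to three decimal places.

R(duplexer) = exp(−0.0012 × 100) = 0.88692
R(GPS receiver) = exp(−0.0012 × 100) = 0.88692
R(backhaul modem) = exp(−0.0025 × 100) = 0.77880
R(power amplifier) = exp(−0.0024 × 100) = 0.78663
R(antenna feeder) = exp(−0.0023 × 100) = 0.79453
R(baseband processor) = exp(−0.0010 × 100) = 0.90484
Series (backhaul modem, power amplifier, and antenna feeder): 0.77880 × 0.78663 × 0.79453 = 0.48675
Parallel ([0.48675] and baseband processor): 1 − (1 − 0.48675)(1 − 0.90484) = 0.95116
Series (duplexer, GPS receiver, and [0.95116]): 0.88692 × 0.88692 × 0.95116 = 0.748

0.748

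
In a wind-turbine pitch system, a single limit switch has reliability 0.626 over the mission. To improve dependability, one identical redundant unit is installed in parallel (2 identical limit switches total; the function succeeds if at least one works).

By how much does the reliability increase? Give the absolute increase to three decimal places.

0.234

R_before = 0.626
R_after = 1 − (1 − 0.626)^2 = 0.860
ΔR = 0.860 − 0.626 = 0.234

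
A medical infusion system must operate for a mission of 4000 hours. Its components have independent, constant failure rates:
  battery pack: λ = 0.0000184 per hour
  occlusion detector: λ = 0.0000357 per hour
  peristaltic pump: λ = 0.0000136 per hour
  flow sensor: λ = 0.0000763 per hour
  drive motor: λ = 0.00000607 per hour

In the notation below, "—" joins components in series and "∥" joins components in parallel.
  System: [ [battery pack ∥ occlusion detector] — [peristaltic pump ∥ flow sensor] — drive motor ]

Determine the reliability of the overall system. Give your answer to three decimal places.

0.953

R(battery pack) = exp(−0.0000184 × 4000) = 0.92904
R(occlusion detector) = exp(−0.0000357 × 4000) = 0.86693
R(peristaltic pump) = exp(−0.0000136 × 4000) = 0.94705
R(flow sensor) = exp(−0.0000763 × 4000) = 0.73698
R(drive motor) = exp(−0.00000607 × 4000) = 0.97601
Parallel (battery pack and occlusion detector): 1 − (1 − 0.92904)(1 − 0.86693) = 0.99056
Parallel (peristaltic pump and flow sensor): 1 − (1 − 0.94705)(1 − 0.73698) = 0.98607
Series ([0.99056], [0.98607], and drive motor): 0.99056 × 0.98607 × 0.97601 = 0.953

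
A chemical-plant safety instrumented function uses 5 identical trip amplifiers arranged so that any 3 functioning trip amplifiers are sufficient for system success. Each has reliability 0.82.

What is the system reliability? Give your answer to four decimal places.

0.9563

R = Σ_{i=3}^{5} C(5,i) p^i (1−p)^{5−i} with p = 0.82
C(5,3)·0.82^3·0.18^2 = 0.178643
C(5,4)·0.82^4·0.18^1 = 0.406910
C(5,5)·0.82^5·0.18^0 = 0.370740
Sum = 0.9563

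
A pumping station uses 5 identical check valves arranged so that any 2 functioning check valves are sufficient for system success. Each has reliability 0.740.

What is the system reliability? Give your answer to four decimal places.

R = Σ_{i=2}^{5} C(5,i) p^i (1−p)^{5−i} with p = 0.740
C(5,2)·0.740^2·0.260^3 = 0.096246
C(5,3)·0.740^3·0.260^2 = 0.273931
C(5,4)·0.740^4·0.260^1 = 0.389825
C(5,5)·0.740^5·0.260^0 = 0.221901
Sum = 0.9819

0.9819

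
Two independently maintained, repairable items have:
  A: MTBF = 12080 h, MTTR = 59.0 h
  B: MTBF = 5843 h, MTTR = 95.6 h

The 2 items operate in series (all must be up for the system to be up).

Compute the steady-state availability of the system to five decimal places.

0.97912

A(A) = MTBF/(MTBF+MTTR) = 12080/(12080+59.0) = 0.995140
A(B) = MTBF/(MTBF+MTTR) = 5843/(5843+95.6) = 0.983902
Series availability: 0.995140 × 0.983902 = 0.97912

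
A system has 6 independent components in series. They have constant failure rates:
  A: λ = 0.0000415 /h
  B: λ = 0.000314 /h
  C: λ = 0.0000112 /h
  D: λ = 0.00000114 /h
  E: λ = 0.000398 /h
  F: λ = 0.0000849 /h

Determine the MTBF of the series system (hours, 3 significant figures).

1180

Series of exponential components: λ_sys = Σ λ_i
λ_sys = 0.0000415 + 0.000314 + 0.0000112 + 0.00000114 + 0.000398 + 0.0000849 = 8.5074e-04 /h
MTBF = 1 / λ_sys = 1180 h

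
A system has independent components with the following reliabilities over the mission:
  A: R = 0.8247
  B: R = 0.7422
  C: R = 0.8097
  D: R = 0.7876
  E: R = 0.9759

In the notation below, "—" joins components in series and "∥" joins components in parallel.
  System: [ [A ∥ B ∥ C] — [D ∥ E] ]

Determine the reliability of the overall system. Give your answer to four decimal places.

0.9863

Parallel (A, B, and C): 1 − (1 − 0.824700)(1 − 0.742200)(1 − 0.809700) = 0.991400
Parallel (D and E): 1 − (1 − 0.787600)(1 − 0.975900) = 0.994881
Series ([0.991400] and [0.994881]): 0.991400 × 0.994881 = 0.9863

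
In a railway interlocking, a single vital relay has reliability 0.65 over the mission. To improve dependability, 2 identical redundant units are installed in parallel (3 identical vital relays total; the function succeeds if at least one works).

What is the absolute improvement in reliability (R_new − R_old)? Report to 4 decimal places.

R_before = 0.65
R_after = 1 − (1 − 0.65)^3 = 0.9571
ΔR = 0.9571 − 0.65 = 0.3071

0.3071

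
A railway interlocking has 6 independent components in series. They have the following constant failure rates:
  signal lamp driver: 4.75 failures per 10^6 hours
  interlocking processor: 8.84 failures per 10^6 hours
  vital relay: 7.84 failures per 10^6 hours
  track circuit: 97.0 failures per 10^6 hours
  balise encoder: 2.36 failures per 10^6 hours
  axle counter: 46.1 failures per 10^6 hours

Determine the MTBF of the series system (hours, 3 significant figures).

5990

Series of exponential components: λ_sys = Σ λ_i
λ_sys = 0.00000475 + 0.00000884 + 0.00000784 + 0.0000970 + 0.00000236 + 0.0000461 = 1.6689e-04 /h
MTBF = 1 / λ_sys = 5990 h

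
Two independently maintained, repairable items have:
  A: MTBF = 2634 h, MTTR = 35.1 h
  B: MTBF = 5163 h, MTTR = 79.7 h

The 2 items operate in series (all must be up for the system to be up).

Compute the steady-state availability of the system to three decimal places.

A(A) = MTBF/(MTBF+MTTR) = 2634/(2634+35.1) = 0.986849
A(B) = MTBF/(MTBF+MTTR) = 5163/(5163+79.7) = 0.984798
Series availability: 0.986849 × 0.984798 = 0.972

0.972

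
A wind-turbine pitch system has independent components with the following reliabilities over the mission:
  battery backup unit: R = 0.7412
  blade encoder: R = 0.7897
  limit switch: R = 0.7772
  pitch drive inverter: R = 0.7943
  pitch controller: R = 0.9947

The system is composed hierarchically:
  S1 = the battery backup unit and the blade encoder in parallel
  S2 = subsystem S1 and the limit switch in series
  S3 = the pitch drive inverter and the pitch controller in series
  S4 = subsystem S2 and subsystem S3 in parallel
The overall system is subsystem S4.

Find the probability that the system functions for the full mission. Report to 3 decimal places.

0.944

Parallel (battery backup unit and blade encoder): 1 − (1 − 0.74120)(1 − 0.78970) = 0.94557
Series ([0.94557] and limit switch): 0.94557 × 0.77720 = 0.73490
Series (pitch drive inverter and pitch controller): 0.79430 × 0.99470 = 0.79009
Parallel ([0.73490] and [0.79009]): 1 − (1 − 0.73490)(1 − 0.79009) = 0.944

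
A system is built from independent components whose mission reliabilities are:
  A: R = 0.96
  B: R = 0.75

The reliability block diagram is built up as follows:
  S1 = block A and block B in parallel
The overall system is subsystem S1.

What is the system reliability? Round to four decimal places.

0.9900

Parallel (A and B): 1 − (1 − 0.960000)(1 − 0.750000) = 0.9900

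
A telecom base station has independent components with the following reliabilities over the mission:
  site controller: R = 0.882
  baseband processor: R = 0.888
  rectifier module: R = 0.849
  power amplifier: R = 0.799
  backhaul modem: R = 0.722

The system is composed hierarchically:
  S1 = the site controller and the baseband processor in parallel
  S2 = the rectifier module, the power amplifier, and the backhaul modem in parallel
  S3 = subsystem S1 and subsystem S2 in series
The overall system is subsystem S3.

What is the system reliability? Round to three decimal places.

0.978

Parallel (site controller and baseband processor): 1 − (1 − 0.88200)(1 − 0.88800) = 0.98678
Parallel (rectifier module, power amplifier, and backhaul modem): 1 − (1 − 0.84900)(1 − 0.79900)(1 − 0.72200) = 0.99156
Series ([0.98678] and [0.99156]): 0.98678 × 0.99156 = 0.978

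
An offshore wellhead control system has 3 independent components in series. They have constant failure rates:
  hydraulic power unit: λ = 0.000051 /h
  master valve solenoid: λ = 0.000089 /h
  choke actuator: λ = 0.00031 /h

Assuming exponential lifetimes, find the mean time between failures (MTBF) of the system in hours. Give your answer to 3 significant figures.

2220

Series of exponential components: λ_sys = Σ λ_i
λ_sys = 0.000051 + 0.000089 + 0.00031 = 4.5000e-04 /h
MTBF = 1 / λ_sys = 2220 h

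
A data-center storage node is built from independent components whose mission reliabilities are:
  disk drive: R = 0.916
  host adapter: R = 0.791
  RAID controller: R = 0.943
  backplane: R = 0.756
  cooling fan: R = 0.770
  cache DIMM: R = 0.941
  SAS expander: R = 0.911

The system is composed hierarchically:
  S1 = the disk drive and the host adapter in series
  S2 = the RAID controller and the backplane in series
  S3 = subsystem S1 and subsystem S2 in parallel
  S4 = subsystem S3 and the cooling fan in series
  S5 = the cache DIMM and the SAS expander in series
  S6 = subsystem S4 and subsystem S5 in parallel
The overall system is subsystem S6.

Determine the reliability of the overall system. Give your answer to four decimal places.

Series (disk drive and host adapter): 0.916000 × 0.791000 = 0.724556
Series (RAID controller and backplane): 0.943000 × 0.756000 = 0.712908
Parallel ([0.724556] and [0.712908]): 1 − (1 − 0.724556)(1 − 0.712908) = 0.920922
Series ([0.920922] and cooling fan): 0.920922 × 0.770000 = 0.709110
Series (cache DIMM and SAS expander): 0.941000 × 0.911000 = 0.857251
Parallel ([0.709110] and [0.857251]): 1 − (1 − 0.709110)(1 − 0.857251) = 0.9585

0.9585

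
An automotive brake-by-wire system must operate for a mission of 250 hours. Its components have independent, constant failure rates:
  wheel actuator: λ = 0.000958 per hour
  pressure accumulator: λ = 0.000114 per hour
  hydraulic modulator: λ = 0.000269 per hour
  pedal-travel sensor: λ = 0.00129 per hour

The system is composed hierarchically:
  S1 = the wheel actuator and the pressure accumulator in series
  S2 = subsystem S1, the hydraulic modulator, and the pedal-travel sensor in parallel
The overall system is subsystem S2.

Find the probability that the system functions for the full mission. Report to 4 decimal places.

0.9958

R(wheel actuator) = exp(−0.000958 × 250) = 0.787021
R(pressure accumulator) = exp(−0.000114 × 250) = 0.971902
R(hydraulic modulator) = exp(−0.000269 × 250) = 0.934961
R(pedal-travel sensor) = exp(−0.00129 × 250) = 0.724336
Series (wheel actuator and pressure accumulator): 0.787021 × 0.971902 = 0.764907
Parallel ([0.764907], hydraulic modulator, and pedal-travel sensor): 1 − (1 − 0.764907)(1 − 0.934961)(1 − 0.724336) = 0.9958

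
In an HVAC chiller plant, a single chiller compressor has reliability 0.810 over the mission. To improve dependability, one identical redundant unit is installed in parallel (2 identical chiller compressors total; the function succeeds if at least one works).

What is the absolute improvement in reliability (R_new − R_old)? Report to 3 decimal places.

R_before = 0.810
R_after = 1 − (1 − 0.810)^2 = 0.964
ΔR = 0.964 − 0.810 = 0.154

0.154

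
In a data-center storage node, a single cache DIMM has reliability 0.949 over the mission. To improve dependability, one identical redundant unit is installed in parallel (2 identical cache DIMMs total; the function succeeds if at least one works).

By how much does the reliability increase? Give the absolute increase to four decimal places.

0.0484

R_before = 0.949
R_after = 1 − (1 − 0.949)^2 = 0.9974
ΔR = 0.9974 − 0.949 = 0.0484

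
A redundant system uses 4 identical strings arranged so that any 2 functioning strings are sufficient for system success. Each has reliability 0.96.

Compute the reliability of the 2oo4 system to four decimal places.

R = Σ_{i=2}^{4} C(4,i) p^i (1−p)^{4−i} with p = 0.96
C(4,2)·0.96^2·0.04^2 = 0.008847
C(4,3)·0.96^3·0.04^1 = 0.141558
C(4,4)·0.96^4·0.04^0 = 0.849347
Sum = 0.9998

0.9998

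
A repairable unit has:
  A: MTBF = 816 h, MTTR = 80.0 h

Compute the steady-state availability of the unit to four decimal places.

0.9107

A(A) = MTBF/(MTBF+MTTR) = 816/(816+80.0) = 0.9107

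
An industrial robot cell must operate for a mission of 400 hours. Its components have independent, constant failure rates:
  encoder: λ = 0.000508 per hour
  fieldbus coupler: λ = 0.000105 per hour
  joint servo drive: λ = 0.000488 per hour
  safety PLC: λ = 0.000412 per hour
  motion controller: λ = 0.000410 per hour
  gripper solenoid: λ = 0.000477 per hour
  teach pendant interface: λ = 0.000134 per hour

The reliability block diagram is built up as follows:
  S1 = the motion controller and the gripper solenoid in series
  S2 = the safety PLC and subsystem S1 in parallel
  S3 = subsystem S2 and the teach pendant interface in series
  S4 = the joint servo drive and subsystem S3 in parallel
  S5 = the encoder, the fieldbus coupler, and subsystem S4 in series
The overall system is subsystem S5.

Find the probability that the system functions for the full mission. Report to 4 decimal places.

0.7693

R(encoder) = exp(−0.000508 × 400) = 0.816115
R(fieldbus coupler) = exp(−0.000105 × 400) = 0.958870
R(joint servo drive) = exp(−0.000488 × 400) = 0.822670
R(safety PLC) = exp(−0.000412 × 400) = 0.848063
R(motion controller) = exp(−0.000410 × 400) = 0.848742
R(gripper solenoid) = exp(−0.000477 × 400) = 0.826298
R(teach pendant interface) = exp(−0.000134 × 400) = 0.947811
Series (motion controller and gripper solenoid): 0.848742 × 0.826298 = 0.701314
Parallel (safety PLC and [0.701314]): 1 − (1 − 0.848063)(1 − 0.701314) = 0.954619
Series ([0.954619] and teach pendant interface): 0.954619 × 0.947811 = 0.904798
Parallel (joint servo drive and [0.904798]): 1 − (1 − 0.822670)(1 − 0.904798) = 0.983118
Series (encoder, fieldbus coupler, and [0.983118]): 0.816115 × 0.958870 × 0.983118 = 0.7693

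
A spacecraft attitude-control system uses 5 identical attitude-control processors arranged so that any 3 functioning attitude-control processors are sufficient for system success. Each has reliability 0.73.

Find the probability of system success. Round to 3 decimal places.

R = Σ_{i=3}^{5} C(5,i) p^i (1−p)^{5−i} with p = 0.73
C(5,3)·0.73^3·0.27^2 = 0.28359
C(5,4)·0.73^4·0.27^1 = 0.38338
C(5,5)·0.73^5·0.27^0 = 0.20731
Sum = 0.874

0.874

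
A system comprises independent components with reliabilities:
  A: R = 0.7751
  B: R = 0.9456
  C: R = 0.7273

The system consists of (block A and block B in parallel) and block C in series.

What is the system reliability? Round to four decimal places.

0.7184

Parallel (A and B): 1 − (1 − 0.775100)(1 − 0.945600) = 0.987765
Series ([0.987765] and C): 0.987765 × 0.727300 = 0.7184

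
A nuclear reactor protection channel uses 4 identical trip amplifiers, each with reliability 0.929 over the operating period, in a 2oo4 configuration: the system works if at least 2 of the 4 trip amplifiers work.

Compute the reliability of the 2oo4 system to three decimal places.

R = Σ_{i=2}^{4} C(4,i) p^i (1−p)^{4−i} with p = 0.929
C(4,2)·0.929^2·0.071^2 = 0.02610
C(4,3)·0.929^3·0.071^1 = 0.22770
C(4,4)·0.929^4·0.071^0 = 0.74484
Sum = 0.999

0.999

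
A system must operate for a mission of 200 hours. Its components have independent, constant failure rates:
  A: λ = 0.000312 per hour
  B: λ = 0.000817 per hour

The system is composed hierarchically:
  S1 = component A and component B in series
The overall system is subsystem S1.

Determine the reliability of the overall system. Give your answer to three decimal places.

0.798

R(A) = exp(−0.000312 × 200) = 0.93951
R(B) = exp(−0.000817 × 200) = 0.84925
Series (A and B): 0.93951 × 0.84925 = 0.798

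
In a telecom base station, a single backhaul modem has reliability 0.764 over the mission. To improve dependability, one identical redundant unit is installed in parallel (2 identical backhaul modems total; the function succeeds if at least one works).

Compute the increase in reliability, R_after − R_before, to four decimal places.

0.1803

R_before = 0.764
R_after = 1 − (1 − 0.764)^2 = 0.9443
ΔR = 0.9443 − 0.764 = 0.1803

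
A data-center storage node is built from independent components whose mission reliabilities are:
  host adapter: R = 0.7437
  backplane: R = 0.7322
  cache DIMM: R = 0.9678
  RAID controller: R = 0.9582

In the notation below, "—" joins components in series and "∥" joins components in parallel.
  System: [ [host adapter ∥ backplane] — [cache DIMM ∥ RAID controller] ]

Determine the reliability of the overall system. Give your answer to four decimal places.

Parallel (host adapter and backplane): 1 − (1 − 0.743700)(1 − 0.732200) = 0.931363
Parallel (cache DIMM and RAID controller): 1 − (1 − 0.967800)(1 − 0.958200) = 0.998654
Series ([0.931363] and [0.998654]): 0.931363 × 0.998654 = 0.9301

0.9301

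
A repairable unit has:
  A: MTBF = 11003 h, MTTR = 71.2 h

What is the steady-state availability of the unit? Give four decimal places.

A(A) = MTBF/(MTBF+MTTR) = 11003/(11003+71.2) = 0.9936

0.9936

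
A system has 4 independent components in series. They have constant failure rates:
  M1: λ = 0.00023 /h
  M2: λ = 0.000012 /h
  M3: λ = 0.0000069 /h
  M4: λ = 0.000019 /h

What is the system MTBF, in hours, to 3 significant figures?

3730

Series of exponential components: λ_sys = Σ λ_i
λ_sys = 0.00023 + 0.000012 + 0.0000069 + 0.000019 = 2.6790e-04 /h
MTBF = 1 / λ_sys = 3730 h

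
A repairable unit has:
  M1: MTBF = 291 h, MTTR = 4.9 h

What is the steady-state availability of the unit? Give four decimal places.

A(M1) = MTBF/(MTBF+MTTR) = 291/(291+4.9) = 0.9834

0.9834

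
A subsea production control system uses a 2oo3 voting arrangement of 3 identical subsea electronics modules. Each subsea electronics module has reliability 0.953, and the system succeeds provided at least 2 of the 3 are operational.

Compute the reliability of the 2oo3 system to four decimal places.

R = Σ_{i=2}^{3} C(3,i) p^i (1−p)^{3−i} with p = 0.953
C(3,2)·0.953^2·0.047^1 = 0.128057
C(3,3)·0.953^3·0.047^0 = 0.865523
Sum = 0.9936

0.9936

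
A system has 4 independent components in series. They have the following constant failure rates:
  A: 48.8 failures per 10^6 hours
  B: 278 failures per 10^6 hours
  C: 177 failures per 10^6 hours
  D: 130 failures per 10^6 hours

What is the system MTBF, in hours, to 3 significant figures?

1580

Series of exponential components: λ_sys = Σ λ_i
λ_sys = 0.0000488 + 0.000278 + 0.000177 + 0.000130 = 6.3380e-04 /h
MTBF = 1 / λ_sys = 1580 h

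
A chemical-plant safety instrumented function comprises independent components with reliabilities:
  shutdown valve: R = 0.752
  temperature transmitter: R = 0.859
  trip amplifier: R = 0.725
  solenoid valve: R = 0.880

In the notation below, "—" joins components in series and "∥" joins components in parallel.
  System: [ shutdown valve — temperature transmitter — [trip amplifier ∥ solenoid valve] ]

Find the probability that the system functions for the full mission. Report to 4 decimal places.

0.6247

Parallel (trip amplifier and solenoid valve): 1 − (1 − 0.725000)(1 − 0.880000) = 0.967000
Series (shutdown valve, temperature transmitter, and [0.967000]): 0.752000 × 0.859000 × 0.967000 = 0.6247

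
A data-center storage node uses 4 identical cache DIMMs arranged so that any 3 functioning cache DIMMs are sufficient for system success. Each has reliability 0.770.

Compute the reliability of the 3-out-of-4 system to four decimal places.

0.7715

R = Σ_{i=3}^{4} C(4,i) p^i (1−p)^{4−i} with p = 0.770
C(4,3)·0.770^3·0.230^1 = 0.420010
C(4,4)·0.770^4·0.230^0 = 0.351530
Sum = 0.7715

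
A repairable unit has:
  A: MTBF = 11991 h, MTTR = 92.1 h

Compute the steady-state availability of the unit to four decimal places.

A(A) = MTBF/(MTBF+MTTR) = 11991/(11991+92.1) = 0.9924

0.9924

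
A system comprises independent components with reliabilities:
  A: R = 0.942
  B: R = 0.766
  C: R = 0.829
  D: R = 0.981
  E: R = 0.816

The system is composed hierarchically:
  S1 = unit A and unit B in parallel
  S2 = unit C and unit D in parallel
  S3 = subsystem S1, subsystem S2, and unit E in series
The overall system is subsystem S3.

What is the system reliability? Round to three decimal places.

0.802

Parallel (A and B): 1 − (1 − 0.94200)(1 − 0.76600) = 0.98643
Parallel (C and D): 1 − (1 − 0.82900)(1 − 0.98100) = 0.99675
Series ([0.98643], [0.99675], and E): 0.98643 × 0.99675 × 0.81600 = 0.802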